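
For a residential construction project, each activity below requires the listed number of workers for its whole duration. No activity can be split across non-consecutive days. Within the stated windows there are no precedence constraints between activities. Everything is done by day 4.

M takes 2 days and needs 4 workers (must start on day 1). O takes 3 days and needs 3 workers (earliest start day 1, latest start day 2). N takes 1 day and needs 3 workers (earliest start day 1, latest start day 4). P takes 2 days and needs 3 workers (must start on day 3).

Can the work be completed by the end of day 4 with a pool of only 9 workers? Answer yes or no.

yes

Schedule M@1, O@1, N@4, P@3: d1:7  d2:7  d3:6  d4:6 — peak 7 ≤ 9.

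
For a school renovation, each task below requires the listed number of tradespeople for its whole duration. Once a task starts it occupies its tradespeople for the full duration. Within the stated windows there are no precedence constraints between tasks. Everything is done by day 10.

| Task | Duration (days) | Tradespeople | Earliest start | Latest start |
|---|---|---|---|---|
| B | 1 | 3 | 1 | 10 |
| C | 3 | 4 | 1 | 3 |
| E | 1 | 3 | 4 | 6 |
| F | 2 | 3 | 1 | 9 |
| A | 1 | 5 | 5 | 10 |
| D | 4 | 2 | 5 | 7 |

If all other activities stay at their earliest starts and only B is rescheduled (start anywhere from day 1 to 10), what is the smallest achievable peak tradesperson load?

7

B@1: d1:10  d2:7  d3:4  d4:3  d5:7  d6:2  d7:2  d8:2  d9:0  d10:0 → peak 10
B@2: d1:7  d2:10  d3:4  d4:3  d5:7  d6:2  d7:2  d8:2  d9:0  d10:0 → peak 10
B@3: d1:7  d2:7  d3:7  d4:3  d5:7  d6:2  d7:2  d8:2  d9:0  d10:0 → peak 7
B@4: d1:7  d2:7  d3:4  d4:6  d5:7  d6:2  d7:2  d8:2  d9:0  d10:0 → peak 7
B@5: d1:7  d2:7  d3:4  d4:3  d5:10  d6:2  d7:2  d8:2  d9:0  d10:0 → peak 10
B@6: d1:7  d2:7  d3:4  d4:3  d5:7  d6:5  d7:2  d8:2  d9:0  d10:0 → peak 7
B@7: d1:7  d2:7  d3:4  d4:3  d5:7  d6:2  d7:5  d8:2  d9:0  d10:0 → peak 7
B@8: d1:7  d2:7  d3:4  d4:3  d5:7  d6:2  d7:2  d8:5  d9:0  d10:0 → peak 7
B@9: d1:7  d2:7  d3:4  d4:3  d5:7  d6:2  d7:2  d8:2  d9:3  d10:0 → peak 7
B@10: d1:7  d2:7  d3:4  d4:3  d5:7  d6:2  d7:2  d8:2  d9:0  d10:3 → peak 7
Best is B@3, peak 7.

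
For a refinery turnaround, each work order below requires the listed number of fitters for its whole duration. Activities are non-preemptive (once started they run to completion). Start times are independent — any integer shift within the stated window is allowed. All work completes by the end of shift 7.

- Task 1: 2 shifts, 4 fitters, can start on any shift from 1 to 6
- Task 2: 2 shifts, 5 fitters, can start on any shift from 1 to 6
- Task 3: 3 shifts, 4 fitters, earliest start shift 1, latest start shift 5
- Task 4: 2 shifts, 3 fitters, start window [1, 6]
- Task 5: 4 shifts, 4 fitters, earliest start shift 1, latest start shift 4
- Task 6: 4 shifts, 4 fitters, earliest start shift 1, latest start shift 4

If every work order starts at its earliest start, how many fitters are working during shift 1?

24

At early start, shift 1 has: Task 1, Task 2, Task 3, Task 4, Task 5, Task 6.
Demand: 4 + 5 + 4 + 3 + 4 + 4 = 24.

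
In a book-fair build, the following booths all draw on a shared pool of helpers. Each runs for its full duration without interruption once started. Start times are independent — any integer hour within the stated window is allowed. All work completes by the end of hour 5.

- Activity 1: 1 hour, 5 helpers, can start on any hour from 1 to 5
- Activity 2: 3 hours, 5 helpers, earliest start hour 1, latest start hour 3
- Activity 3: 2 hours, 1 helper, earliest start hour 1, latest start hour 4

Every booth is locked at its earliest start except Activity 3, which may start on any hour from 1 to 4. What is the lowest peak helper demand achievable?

Activity 3@1: h1:11  h2:6  h3:5  h4:0  h5:0 → peak 11
Activity 3@2: h1:10  h2:6  h3:6  h4:0  h5:0 → peak 10
Activity 3@3: h1:10  h2:5  h3:6  h4:1  h5:0 → peak 10
Activity 3@4: h1:10  h2:5  h3:5  h4:1  h5:1 → peak 10
Best is Activity 3@2, peak 10.

10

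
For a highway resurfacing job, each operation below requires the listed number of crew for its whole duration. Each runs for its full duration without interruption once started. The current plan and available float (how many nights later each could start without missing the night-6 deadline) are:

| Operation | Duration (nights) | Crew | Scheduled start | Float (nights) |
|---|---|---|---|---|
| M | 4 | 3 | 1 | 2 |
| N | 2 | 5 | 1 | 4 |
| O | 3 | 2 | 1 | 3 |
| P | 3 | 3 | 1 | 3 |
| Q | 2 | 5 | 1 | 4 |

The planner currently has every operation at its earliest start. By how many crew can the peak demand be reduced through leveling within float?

Early-start peak: n1:18  n2:18  n3:8  n4:3  n5:0  n6:0 ⇒ 18.
Leveled (M@1, N@1, O@1, P@3, Q@5): n1:10  n2:10  n3:8  n4:6  n5:8  n6:5 ⇒ 10.
Reduction 18 − 10 = 8.

8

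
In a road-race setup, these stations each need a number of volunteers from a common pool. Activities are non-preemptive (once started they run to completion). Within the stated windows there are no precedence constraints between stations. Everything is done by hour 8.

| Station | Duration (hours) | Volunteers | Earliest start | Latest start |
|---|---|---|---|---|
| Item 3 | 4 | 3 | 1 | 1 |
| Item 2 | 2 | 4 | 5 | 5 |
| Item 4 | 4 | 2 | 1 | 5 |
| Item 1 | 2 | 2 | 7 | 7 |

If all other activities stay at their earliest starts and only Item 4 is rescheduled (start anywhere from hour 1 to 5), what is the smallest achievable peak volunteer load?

Item 4@1: h1:5  h2:5  h3:5  h4:5  h5:4  h6:4  h7:2  h8:2 → peak 5
Item 4@2: h1:3  h2:5  h3:5  h4:5  h5:6  h6:4  h7:2  h8:2 → peak 6
Item 4@3: h1:3  h2:3  h3:5  h4:5  h5:6  h6:6  h7:2  h8:2 → peak 6
Item 4@4: h1:3  h2:3  h3:3  h4:5  h5:6  h6:6  h7:4  h8:2 → peak 6
Item 4@5: h1:3  h2:3  h3:3  h4:3  h5:6  h6:6  h7:4  h8:4 → peak 6
Best is Item 4@1, peak 5.

5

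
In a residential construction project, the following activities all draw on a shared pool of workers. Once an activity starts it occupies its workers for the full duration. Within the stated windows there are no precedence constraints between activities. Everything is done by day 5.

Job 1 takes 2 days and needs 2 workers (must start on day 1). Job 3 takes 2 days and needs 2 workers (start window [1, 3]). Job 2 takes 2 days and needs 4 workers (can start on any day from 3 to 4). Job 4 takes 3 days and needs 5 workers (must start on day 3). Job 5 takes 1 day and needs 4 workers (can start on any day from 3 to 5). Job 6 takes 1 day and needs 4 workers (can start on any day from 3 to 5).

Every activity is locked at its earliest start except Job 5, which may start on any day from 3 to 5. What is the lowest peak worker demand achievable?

13

Job 5@3: d1:4  d2:4  d3:17  d4:9  d5:5 → peak 17
Job 5@4: d1:4  d2:4  d3:13  d4:13  d5:5 → peak 13
Job 5@5: d1:4  d2:4  d3:13  d4:9  d5:9 → peak 13
Best is Job 5@4, peak 13.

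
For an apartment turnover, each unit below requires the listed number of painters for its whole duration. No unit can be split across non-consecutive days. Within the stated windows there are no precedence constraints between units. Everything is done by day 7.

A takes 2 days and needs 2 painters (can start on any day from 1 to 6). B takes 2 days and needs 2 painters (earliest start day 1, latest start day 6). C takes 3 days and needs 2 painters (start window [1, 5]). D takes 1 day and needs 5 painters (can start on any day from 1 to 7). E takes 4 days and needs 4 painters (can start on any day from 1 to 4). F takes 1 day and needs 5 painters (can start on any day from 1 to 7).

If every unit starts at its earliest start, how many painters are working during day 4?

4

At early start, day 4 has: E.
Demand: 4 = 4.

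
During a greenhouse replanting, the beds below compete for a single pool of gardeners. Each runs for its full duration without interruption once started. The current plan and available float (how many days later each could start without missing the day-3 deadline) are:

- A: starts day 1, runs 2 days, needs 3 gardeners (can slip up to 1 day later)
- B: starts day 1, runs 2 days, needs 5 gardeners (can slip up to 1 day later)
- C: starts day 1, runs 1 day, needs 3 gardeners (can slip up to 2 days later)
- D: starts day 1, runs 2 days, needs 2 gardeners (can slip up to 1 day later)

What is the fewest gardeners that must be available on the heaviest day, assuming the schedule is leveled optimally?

Early-start (A@1, B@1, C@1, D@1) gives peak 13: d1:13  d2:10  d3:0.
Shift C→3.
Schedule A@1, B@1, C@3, D@1: d1:10  d2:10  d3:3 — peak 10.
No arrangement of the 24 feasible schedules does better.

10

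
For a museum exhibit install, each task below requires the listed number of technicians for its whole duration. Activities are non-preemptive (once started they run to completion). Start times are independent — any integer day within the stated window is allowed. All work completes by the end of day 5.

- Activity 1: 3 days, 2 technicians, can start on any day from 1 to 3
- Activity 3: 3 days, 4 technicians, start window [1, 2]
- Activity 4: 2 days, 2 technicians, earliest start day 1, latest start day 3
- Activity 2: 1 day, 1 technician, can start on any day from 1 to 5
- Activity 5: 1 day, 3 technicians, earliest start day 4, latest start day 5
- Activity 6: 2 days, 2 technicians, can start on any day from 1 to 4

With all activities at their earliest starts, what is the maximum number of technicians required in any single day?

11

Early-start schedule: Activity 1@1, Activity 3@1, Activity 4@1, Activity 2@1, Activity 5@4, Activity 6@1.
Load per day: day 1: 11, day 2: 10, day 3: 6, day 4: 3, day 5: 0.
Peak is 11.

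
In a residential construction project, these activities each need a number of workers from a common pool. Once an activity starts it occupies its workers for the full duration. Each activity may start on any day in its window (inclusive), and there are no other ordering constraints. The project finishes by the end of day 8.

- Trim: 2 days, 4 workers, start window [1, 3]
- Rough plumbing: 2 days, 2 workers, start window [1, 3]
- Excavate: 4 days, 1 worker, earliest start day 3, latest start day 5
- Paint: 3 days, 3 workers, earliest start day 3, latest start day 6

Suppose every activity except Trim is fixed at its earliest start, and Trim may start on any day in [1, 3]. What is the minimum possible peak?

Trim@1: d1:6  d2:6  d3:4  d4:4  d5:4  d6:1  d7:0  d8:0 → peak 6
Trim@2: d1:2  d2:6  d3:8  d4:4  d5:4  d6:1  d7:0  d8:0 → peak 8
Trim@3: d1:2  d2:2  d3:8  d4:8  d5:4  d6:1  d7:0  d8:0 → peak 8
Best is Trim@1, peak 6.

6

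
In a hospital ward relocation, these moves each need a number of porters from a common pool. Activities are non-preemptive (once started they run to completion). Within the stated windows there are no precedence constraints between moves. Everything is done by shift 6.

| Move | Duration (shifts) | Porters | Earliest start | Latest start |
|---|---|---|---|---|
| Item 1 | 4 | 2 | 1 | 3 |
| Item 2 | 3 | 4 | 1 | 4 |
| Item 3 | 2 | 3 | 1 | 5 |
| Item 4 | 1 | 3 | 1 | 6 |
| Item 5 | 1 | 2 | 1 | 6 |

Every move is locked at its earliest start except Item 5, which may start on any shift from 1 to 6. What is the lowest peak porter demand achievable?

12

Item 5@1: s1:14  s2:9  s3:6  s4:2  s5:0  s6:0 → peak 14
Item 5@2: s1:12  s2:11  s3:6  s4:2  s5:0  s6:0 → peak 12
Item 5@3: s1:12  s2:9  s3:8  s4:2  s5:0  s6:0 → peak 12
Item 5@4: s1:12  s2:9  s3:6  s4:4  s5:0  s6:0 → peak 12
Item 5@5: s1:12  s2:9  s3:6  s4:2  s5:2  s6:0 → peak 12
Item 5@6: s1:12  s2:9  s3:6  s4:2  s5:0  s6:2 → peak 12
Best is Item 5@2, peak 12.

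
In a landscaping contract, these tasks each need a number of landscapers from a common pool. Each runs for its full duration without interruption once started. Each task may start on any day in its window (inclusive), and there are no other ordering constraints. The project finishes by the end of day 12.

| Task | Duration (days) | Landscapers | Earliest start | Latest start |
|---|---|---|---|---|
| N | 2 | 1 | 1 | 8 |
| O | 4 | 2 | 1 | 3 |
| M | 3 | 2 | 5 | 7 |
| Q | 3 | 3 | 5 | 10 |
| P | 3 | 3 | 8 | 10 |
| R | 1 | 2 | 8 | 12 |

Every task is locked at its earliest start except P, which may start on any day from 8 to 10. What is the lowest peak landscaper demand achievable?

5

P@8: d1:3  d2:3  d3:2  d4:2  d5:5  d6:5  d7:5  d8:5  d9:3  d10:3  d11:0  d12:0 → peak 5
P@9: d1:3  d2:3  d3:2  d4:2  d5:5  d6:5  d7:5  d8:2  d9:3  d10:3  d11:3  d12:0 → peak 5
P@10: d1:3  d2:3  d3:2  d4:2  d5:5  d6:5  d7:5  d8:2  d9:0  d10:3  d11:3  d12:3 → peak 5
Best is P@8, peak 5.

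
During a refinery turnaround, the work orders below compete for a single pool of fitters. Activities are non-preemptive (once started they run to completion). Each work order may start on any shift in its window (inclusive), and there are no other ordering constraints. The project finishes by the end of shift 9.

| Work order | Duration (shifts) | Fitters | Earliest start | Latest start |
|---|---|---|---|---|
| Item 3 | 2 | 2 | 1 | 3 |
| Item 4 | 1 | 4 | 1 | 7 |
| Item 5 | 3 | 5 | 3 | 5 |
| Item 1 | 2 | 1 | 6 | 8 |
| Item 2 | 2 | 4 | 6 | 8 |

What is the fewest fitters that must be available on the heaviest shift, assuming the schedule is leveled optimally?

5

Early-start (Item 3@1, Item 4@1, Item 5@3, Item 1@6, Item 2@6) gives peak 6: s1:6  s2:2  s3:5  s4:5  s5:5  s6:5  s7:5  s8:0  s9:0.
Shift Item 4→3, Item 5→4, Item 1→7, Item 2→7.
Schedule Item 3@1, Item 4@3, Item 5@4, Item 1@7, Item 2@7: s1:2  s2:2  s3:4  s4:5  s5:5  s6:5  s7:5  s8:5  s9:0 — peak 5.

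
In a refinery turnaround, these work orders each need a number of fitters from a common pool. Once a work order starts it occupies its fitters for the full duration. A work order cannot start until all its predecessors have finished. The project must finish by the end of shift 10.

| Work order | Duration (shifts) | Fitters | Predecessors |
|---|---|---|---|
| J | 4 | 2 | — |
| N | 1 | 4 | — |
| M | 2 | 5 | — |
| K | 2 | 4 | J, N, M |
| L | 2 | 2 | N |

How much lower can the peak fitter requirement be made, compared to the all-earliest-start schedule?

6

Early-start peak: s1:11  s2:9  s3:4  s4:2  s5:4  s6:4  s7:0  s8:0  s9:0  s10:0 ⇒ 11.
Leveled (J@2, N@1, M@6, K@8, L@2): s1:4  s2:4  s3:4  s4:2  s5:2  s6:5  s7:5  s8:4  s9:4  s10:0 ⇒ 5.
Reduction 11 − 5 = 6.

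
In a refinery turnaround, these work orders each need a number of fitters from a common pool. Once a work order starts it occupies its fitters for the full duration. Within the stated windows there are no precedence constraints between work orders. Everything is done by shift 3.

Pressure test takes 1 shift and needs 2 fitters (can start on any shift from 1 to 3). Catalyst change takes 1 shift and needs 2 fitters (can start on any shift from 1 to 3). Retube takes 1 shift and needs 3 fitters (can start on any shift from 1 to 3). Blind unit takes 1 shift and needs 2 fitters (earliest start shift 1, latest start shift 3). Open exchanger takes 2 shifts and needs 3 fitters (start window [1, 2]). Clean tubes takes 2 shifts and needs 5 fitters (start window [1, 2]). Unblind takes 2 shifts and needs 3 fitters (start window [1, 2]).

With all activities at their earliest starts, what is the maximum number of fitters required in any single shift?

Early-start schedule: Pressure test@1, Catalyst change@1, Retube@1, Blind unit@1, Open exchanger@1, Clean tubes@1, Unblind@1.
Load per shift: shift 1: 20, shift 2: 11, shift 3: 0.
Peak is 20.

20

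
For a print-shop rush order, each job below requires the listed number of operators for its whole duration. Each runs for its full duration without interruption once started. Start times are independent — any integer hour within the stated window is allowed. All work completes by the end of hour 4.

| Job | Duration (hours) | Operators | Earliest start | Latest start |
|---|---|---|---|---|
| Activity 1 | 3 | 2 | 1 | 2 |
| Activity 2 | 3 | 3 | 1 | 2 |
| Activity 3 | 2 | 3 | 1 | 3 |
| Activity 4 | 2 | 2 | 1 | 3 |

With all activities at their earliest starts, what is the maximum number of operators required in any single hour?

10

Early-start schedule: Activity 1@1, Activity 2@1, Activity 3@1, Activity 4@1.
Load per hour: hour 1: 10, hour 2: 10, hour 3: 5, hour 4: 0.
Peak is 10.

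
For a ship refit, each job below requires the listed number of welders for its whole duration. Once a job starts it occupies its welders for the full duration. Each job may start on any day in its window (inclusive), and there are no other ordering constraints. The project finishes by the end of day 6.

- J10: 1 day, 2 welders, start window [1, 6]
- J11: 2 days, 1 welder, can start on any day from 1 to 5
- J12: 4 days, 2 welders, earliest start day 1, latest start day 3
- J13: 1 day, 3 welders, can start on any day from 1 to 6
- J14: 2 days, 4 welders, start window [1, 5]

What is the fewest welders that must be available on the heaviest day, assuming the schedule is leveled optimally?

Early-start (J10@1, J11@1, J12@1, J13@1, J14@1) gives peak 12: d1:12  d2:7  d3:2  d4:2  d5:0  d6:0.
Shift J13→3, J14→5.
Schedule J10@1, J11@1, J12@1, J13@3, J14@5: d1:5  d2:3  d3:5  d4:2  d5:4  d6:4 — peak 5.

5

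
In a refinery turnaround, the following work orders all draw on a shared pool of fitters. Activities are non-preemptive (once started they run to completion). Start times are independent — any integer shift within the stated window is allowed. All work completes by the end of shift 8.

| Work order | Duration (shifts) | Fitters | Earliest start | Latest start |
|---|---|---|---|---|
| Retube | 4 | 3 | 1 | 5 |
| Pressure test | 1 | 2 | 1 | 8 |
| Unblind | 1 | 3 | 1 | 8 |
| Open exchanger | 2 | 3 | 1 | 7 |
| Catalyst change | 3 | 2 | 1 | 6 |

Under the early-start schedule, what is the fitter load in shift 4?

3

At early start, shift 4 has: Retube.
Demand: 3 = 3.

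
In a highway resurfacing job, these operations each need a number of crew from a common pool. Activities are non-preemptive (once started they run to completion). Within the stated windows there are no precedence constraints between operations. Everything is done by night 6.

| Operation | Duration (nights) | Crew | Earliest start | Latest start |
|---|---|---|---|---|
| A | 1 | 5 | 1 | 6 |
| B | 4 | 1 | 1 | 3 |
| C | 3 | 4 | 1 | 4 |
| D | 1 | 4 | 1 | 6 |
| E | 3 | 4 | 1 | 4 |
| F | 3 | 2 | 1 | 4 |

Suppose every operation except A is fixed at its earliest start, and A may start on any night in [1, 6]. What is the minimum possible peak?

A@1: n1:20  n2:11  n3:11  n4:1  n5:0  n6:0 → peak 20
A@2: n1:15  n2:16  n3:11  n4:1  n5:0  n6:0 → peak 16
A@3: n1:15  n2:11  n3:16  n4:1  n5:0  n6:0 → peak 16
A@4: n1:15  n2:11  n3:11  n4:6  n5:0  n6:0 → peak 15
A@5: n1:15  n2:11  n3:11  n4:1  n5:5  n6:0 → peak 15
A@6: n1:15  n2:11  n3:11  n4:1  n5:0  n6:5 → peak 15
Best is A@4, peak 15.

15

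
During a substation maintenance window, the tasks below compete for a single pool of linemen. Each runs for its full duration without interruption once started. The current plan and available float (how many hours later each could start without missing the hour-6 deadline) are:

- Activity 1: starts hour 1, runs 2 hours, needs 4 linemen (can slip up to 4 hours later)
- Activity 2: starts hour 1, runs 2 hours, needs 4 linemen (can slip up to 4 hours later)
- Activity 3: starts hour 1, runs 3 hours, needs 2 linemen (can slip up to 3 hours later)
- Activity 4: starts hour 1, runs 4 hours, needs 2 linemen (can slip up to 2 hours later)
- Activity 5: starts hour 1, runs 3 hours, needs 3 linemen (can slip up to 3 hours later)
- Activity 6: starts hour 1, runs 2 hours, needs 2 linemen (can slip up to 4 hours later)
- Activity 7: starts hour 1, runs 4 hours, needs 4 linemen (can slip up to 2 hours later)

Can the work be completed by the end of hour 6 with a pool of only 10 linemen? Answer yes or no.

no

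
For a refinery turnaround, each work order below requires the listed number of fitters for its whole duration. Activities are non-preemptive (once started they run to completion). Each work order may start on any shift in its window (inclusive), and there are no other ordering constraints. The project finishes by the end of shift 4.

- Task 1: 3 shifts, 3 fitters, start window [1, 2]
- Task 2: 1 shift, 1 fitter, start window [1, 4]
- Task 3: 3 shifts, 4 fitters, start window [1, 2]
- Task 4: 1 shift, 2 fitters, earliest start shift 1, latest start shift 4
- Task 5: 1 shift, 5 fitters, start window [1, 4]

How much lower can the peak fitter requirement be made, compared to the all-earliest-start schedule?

Early-start peak: s1:15  s2:7  s3:7  s4:0 ⇒ 15.
Leveled (Task 1@1, Task 2@1, Task 3@1, Task 4@4, Task 5@4): s1:8  s2:7  s3:7  s4:7 ⇒ 8.
Reduction 15 − 8 = 7.

7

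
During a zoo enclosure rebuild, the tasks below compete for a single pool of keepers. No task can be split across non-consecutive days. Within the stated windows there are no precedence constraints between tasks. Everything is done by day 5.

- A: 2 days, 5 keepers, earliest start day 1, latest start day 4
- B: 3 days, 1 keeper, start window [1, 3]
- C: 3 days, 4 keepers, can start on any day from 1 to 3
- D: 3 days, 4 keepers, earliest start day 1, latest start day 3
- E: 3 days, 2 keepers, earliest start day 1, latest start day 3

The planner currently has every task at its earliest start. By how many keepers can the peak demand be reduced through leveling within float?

5

Early-start peak: d1:16  d2:16  d3:11  d4:0  d5:0 ⇒ 16.
Leveled (A@1, B@1, C@1, D@3, E@3): d1:10  d2:10  d3:11  d4:6  d5:6 ⇒ 11.
Reduction 16 − 11 = 5.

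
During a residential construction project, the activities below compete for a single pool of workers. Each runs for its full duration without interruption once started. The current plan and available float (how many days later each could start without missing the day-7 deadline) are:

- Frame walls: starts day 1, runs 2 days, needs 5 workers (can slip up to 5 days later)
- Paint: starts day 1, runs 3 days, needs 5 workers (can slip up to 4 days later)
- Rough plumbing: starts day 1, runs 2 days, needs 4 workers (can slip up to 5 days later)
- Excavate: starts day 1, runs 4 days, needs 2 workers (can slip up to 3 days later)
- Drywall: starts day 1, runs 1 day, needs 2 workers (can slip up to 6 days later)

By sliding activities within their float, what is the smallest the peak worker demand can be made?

7

Early-start (Frame walls@1, Paint@1, Rough plumbing@1, Excavate@1, Drywall@1) gives peak 18: d1:18  d2:16  d3:7  d4:2  d5:0  d6:0  d7:0.
Shift Paint→3, Rough plumbing→6, Drywall→5.
Schedule Frame walls@1, Paint@3, Rough plumbing@6, Excavate@1, Drywall@5: d1:7  d2:7  d3:7  d4:7  d5:7  d6:4  d7:4 — peak 7.
Total worker-days = 43 over 7 days ⇒ peak ≥ ⌈43/7⌉ = 7, so 7 is optimal.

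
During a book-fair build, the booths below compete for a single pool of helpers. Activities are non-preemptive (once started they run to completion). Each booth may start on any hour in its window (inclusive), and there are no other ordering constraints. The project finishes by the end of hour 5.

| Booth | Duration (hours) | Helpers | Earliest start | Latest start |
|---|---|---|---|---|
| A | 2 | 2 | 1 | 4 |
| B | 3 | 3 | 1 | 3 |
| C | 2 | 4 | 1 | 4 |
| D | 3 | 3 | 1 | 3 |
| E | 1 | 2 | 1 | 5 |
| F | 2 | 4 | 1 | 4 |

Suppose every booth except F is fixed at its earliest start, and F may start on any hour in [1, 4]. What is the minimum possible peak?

F@1: h1:18  h2:16  h3:6  h4:0  h5:0 → peak 18
F@2: h1:14  h2:16  h3:10  h4:0  h5:0 → peak 16
F@3: h1:14  h2:12  h3:10  h4:4  h5:0 → peak 14
F@4: h1:14  h2:12  h3:6  h4:4  h5:4 → peak 14
Best is F@3, peak 14.

14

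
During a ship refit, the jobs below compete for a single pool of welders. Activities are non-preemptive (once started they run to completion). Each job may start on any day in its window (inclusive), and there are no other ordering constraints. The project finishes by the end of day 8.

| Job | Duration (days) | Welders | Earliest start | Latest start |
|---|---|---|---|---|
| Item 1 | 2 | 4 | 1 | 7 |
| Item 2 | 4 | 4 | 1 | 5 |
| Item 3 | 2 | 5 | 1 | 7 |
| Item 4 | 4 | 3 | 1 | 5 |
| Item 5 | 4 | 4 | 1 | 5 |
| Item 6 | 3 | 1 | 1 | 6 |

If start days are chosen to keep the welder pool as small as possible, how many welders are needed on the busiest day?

Early-start (Item 1@1, Item 2@1, Item 3@1, Item 4@1, Item 5@1, Item 6@1) gives peak 21: d1:21  d2:21  d3:12  d4:11  d5:0  d6:0  d7:0  d8:0.
Shift Item 3→3, Item 4→5, Item 5→5, Item 6→5.
Schedule Item 1@1, Item 2@1, Item 3@3, Item 4@5, Item 5@5, Item 6@5: d1:8  d2:8  d3:9  d4:9  d5:8  d6:8  d7:8  d8:7 — peak 9.
Total welder-days = 65 over 8 days ⇒ peak ≥ ⌈65/8⌉ = 9, so 9 is optimal.

9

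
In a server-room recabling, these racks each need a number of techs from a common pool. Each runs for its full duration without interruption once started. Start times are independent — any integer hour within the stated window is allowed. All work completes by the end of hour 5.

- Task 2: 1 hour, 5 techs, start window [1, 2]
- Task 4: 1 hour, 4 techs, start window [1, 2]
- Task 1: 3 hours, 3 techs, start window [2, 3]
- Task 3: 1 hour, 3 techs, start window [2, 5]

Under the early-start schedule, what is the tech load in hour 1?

At early start, hour 1 has: Task 2, Task 4.
Demand: 5 + 4 = 9.

9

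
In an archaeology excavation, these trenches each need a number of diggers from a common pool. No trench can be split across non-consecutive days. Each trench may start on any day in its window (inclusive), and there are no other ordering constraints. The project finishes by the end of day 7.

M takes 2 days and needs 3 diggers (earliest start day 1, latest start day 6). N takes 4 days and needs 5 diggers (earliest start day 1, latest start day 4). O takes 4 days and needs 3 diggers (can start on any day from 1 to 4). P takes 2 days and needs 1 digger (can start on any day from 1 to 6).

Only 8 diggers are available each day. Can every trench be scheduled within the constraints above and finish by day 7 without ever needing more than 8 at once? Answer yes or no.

yes

Schedule M@1, N@1, O@3, P@5: d1:8  d2:8  d3:8  d4:8  d5:4  d6:4  d7:0 — peak 8 ≤ 8.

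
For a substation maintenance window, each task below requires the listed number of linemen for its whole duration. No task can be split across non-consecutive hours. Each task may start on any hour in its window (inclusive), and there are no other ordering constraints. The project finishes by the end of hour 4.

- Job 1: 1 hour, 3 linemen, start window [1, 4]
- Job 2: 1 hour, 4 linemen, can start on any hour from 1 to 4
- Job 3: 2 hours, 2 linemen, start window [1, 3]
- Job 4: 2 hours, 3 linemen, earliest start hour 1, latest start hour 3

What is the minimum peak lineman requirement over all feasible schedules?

Early-start (Job 1@1, Job 2@1, Job 3@1, Job 4@1) gives peak 12: h1:12  h2:5  h3:0  h4:0.
Shift Job 2→2, Job 3→3, Job 4→3.
Schedule Job 1@1, Job 2@2, Job 3@3, Job 4@3: h1:3  h2:4  h3:5  h4:5 — peak 5.
Total lineman-hours = 17 over 4 hours ⇒ peak ≥ ⌈17/4⌉ = 5, so 5 is optimal.

5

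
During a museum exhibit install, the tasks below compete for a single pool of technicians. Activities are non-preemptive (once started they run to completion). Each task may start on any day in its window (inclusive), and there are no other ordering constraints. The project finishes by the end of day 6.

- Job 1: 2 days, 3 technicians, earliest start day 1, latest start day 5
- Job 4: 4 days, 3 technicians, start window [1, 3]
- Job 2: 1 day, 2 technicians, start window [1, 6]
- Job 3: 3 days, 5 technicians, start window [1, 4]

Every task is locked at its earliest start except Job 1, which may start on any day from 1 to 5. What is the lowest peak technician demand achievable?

10

Job 1@1: d1:13  d2:11  d3:8  d4:3  d5:0  d6:0 → peak 13
Job 1@2: d1:10  d2:11  d3:11  d4:3  d5:0  d6:0 → peak 11
Job 1@3: d1:10  d2:8  d3:11  d4:6  d5:0  d6:0 → peak 11
Job 1@4: d1:10  d2:8  d3:8  d4:6  d5:3  d6:0 → peak 10
Job 1@5: d1:10  d2:8  d3:8  d4:3  d5:3  d6:3 → peak 10
Best is Job 1@4, peak 10.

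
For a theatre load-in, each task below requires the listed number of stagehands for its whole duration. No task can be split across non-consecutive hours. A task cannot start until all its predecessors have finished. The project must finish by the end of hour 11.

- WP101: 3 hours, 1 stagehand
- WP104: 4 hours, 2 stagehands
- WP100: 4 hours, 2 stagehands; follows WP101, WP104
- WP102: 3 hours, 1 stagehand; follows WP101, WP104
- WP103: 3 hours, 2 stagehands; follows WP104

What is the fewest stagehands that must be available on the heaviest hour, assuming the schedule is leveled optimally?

3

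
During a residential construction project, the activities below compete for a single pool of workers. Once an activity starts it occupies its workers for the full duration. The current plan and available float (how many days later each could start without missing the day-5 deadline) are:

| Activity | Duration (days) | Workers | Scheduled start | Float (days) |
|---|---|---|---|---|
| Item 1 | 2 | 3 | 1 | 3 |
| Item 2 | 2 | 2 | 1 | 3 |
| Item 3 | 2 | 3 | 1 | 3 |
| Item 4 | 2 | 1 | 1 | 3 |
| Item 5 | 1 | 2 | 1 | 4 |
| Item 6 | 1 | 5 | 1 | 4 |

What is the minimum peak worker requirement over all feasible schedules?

6

Early-start (Item 1@1, Item 2@1, Item 3@1, Item 4@1, Item 5@1, Item 6@1) gives peak 16: d1:16  d2:9  d3:0  d4:0  d5:0.
Shift Item 3→3, Item 5→3, Item 6→5.
Schedule Item 1@1, Item 2@1, Item 3@3, Item 4@1, Item 5@3, Item 6@5: d1:6  d2:6  d3:5  d4:3  d5:5 — peak 6.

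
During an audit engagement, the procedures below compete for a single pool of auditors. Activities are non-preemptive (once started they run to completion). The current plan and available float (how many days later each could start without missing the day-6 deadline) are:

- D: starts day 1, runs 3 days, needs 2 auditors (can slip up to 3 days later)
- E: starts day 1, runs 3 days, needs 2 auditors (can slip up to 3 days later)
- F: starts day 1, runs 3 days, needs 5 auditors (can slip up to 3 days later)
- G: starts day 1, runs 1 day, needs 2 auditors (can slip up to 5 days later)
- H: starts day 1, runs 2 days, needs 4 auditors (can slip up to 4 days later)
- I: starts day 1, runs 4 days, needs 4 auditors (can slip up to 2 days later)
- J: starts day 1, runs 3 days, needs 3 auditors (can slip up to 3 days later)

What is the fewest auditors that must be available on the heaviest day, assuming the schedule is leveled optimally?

11

Early-start (D@1, E@1, F@1, G@1, H@1, I@1, J@1) gives peak 22: d1:22  d2:20  d3:16  d4:4  d5:0  d6:0.
Shift F→4, G→4, I→3.
Schedule D@1, E@1, F@4, G@4, H@1, I@3, J@1: d1:11  d2:11  d3:11  d4:11  d5:9  d6:9 — peak 11.
Total auditor-days = 62 over 6 days ⇒ peak ≥ ⌈62/6⌉ = 11, so 11 is optimal.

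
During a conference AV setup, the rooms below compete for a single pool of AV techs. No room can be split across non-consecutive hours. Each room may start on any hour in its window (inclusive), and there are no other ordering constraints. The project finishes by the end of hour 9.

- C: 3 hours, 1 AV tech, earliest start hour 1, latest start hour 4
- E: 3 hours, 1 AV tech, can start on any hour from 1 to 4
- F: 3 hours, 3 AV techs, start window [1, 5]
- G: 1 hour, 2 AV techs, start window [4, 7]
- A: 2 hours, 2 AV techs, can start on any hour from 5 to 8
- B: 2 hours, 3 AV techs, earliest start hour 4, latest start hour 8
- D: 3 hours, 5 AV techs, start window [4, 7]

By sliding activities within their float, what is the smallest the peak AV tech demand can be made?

5

Early-start (C@1, E@1, F@1, G@4, A@5, B@4, D@4) gives peak 10: h1:5  h2:5  h3:5  h4:10  h5:10  h6:7  h7:0  h8:0  h9:0.
Shift D→7.
Schedule C@1, E@1, F@1, G@4, A@5, B@4, D@7: h1:5  h2:5  h3:5  h4:5  h5:5  h6:2  h7:5  h8:5  h9:5 — peak 5.
Total AV tech-hours = 42 over 9 hours ⇒ peak ≥ ⌈42/9⌉ = 5, so 5 is optimal.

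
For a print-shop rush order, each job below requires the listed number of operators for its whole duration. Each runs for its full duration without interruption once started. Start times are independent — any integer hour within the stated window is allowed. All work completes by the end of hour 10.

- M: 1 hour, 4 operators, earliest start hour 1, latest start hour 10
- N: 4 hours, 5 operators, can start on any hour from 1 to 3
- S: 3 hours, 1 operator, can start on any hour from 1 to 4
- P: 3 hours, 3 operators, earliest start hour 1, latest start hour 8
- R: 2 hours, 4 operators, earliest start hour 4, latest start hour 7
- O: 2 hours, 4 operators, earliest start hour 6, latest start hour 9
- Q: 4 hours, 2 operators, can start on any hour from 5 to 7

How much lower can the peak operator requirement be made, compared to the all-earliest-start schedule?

6

Early-start peak: h1:13  h2:9  h3:9  h4:9  h5:6  h6:6  h7:6  h8:2  h9:0  h10:0 ⇒ 13.
Leveled (M@1, N@2, S@1, P@8, R@6, O@9, Q@5): h1:5  h2:6  h3:6  h4:5  h5:7  h6:6  h7:6  h8:5  h9:7  h10:7 ⇒ 7.
Reduction 13 − 7 = 6.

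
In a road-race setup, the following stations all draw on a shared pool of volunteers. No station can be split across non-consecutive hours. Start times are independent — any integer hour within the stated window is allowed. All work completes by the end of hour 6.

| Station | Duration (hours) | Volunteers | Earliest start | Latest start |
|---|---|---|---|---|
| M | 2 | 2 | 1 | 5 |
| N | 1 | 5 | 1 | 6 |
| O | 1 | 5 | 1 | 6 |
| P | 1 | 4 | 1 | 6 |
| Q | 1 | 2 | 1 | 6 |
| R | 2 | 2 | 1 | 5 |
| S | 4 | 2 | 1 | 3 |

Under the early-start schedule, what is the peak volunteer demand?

Early-start schedule: M@1, N@1, O@1, P@1, Q@1, R@1, S@1.
Load per hour: hour 1: 22, hour 2: 6, hour 3: 2, hour 4: 2, hour 5: 0, hour 6: 0.
Peak is 22.

22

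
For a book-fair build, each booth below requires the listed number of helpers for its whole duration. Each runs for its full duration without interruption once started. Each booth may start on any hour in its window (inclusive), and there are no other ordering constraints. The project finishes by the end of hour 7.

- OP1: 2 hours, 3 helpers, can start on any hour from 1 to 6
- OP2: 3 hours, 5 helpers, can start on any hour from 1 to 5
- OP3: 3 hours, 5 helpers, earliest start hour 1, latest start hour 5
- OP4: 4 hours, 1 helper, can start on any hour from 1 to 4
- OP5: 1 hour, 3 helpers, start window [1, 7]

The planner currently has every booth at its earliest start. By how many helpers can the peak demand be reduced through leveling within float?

Early-start peak: h1:17  h2:14  h3:11  h4:1  h5:0  h6:0  h7:0 ⇒ 17.
Leveled (OP1@1, OP2@1, OP3@4, OP4@3, OP5@7): h1:8  h2:8  h3:6  h4:6  h5:6  h6:6  h7:3 ⇒ 8.
Reduction 17 − 8 = 9.

9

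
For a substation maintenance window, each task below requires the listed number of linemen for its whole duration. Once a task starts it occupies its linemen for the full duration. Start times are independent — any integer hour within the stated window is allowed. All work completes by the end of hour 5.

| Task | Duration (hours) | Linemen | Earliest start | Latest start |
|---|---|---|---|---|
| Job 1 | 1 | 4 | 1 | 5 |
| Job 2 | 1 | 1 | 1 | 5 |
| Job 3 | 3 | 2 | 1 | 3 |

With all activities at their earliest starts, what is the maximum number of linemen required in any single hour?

Early-start schedule: Job 1@1, Job 2@1, Job 3@1.
Load per hour: hour 1: 7, hour 2: 2, hour 3: 2, hour 4: 0, hour 5: 0.
Peak is 7.

7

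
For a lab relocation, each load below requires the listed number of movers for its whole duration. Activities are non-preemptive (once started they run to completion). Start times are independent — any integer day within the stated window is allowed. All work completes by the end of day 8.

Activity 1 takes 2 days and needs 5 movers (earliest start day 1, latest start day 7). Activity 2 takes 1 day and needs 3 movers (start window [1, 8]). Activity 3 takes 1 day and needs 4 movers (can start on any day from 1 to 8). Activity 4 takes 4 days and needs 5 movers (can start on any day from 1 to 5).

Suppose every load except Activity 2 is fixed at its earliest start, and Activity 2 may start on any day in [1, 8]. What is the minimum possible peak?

Activity 2@1: d1:17  d2:10  d3:5  d4:5  d5:0  d6:0  d7:0  d8:0 → peak 17
Activity 2@2: d1:14  d2:13  d3:5  d4:5  d5:0  d6:0  d7:0  d8:0 → peak 14
Activity 2@3: d1:14  d2:10  d3:8  d4:5  d5:0  d6:0  d7:0  d8:0 → peak 14
Activity 2@4: d1:14  d2:10  d3:5  d4:8  d5:0  d6:0  d7:0  d8:0 → peak 14
Activity 2@5: d1:14  d2:10  d3:5  d4:5  d5:3  d6:0  d7:0  d8:0 → peak 14
Activity 2@6: d1:14  d2:10  d3:5  d4:5  d5:0  d6:3  d7:0  d8:0 → peak 14
Activity 2@7: d1:14  d2:10  d3:5  d4:5  d5:0  d6:0  d7:3  d8:0 → peak 14
Activity 2@8: d1:14  d2:10  d3:5  d4:5  d5:0  d6:0  d7:0  d8:3 → peak 14
Best is Activity 2@2, peak 14.

14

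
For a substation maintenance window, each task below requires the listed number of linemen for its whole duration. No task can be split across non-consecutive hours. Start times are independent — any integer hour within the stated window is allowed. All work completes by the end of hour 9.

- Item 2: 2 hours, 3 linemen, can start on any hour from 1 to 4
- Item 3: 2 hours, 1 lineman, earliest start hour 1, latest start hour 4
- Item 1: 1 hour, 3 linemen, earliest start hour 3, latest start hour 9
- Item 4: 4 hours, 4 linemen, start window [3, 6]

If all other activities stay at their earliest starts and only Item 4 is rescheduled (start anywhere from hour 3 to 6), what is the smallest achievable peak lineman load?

4

Item 4@3: h1:4  h2:4  h3:7  h4:4  h5:4  h6:4  h7:0  h8:0  h9:0 → peak 7
Item 4@4: h1:4  h2:4  h3:3  h4:4  h5:4  h6:4  h7:4  h8:0  h9:0 → peak 4
Item 4@5: h1:4  h2:4  h3:3  h4:0  h5:4  h6:4  h7:4  h8:4  h9:0 → peak 4
Item 4@6: h1:4  h2:4  h3:3  h4:0  h5:0  h6:4  h7:4  h8:4  h9:4 → peak 4
Best is Item 4@4, peak 4.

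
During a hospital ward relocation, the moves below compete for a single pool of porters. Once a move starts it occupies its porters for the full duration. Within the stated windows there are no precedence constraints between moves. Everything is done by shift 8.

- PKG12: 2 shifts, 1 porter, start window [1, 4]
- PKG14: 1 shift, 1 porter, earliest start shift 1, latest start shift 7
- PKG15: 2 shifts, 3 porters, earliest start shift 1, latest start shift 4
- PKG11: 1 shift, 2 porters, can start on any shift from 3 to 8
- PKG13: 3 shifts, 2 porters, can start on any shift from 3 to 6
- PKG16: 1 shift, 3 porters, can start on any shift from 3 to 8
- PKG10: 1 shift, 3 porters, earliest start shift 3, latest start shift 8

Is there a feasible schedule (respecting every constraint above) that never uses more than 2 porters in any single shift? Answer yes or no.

no

Total porter-shifts = 23; over 8 shifts the average is 23/8 > 2, so some shift must exceed 2.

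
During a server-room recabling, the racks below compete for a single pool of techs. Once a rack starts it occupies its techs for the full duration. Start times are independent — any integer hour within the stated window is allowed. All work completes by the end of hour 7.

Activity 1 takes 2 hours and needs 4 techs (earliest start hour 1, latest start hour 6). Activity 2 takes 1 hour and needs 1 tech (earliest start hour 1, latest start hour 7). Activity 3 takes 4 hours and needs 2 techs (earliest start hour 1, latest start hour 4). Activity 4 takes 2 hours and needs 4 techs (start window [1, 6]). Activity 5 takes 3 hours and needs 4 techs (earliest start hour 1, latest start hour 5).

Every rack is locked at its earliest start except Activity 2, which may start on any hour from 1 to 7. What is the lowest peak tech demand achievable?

14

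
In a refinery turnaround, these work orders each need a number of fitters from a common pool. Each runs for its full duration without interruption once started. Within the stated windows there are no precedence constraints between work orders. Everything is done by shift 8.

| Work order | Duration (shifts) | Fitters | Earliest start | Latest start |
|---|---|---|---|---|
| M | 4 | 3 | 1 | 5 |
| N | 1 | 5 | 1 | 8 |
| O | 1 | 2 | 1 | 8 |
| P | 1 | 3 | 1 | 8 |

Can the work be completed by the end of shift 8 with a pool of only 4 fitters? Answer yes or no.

no

The minimum achievable peak is 5; 4 < 5, so no feasible schedule stays within the cap.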